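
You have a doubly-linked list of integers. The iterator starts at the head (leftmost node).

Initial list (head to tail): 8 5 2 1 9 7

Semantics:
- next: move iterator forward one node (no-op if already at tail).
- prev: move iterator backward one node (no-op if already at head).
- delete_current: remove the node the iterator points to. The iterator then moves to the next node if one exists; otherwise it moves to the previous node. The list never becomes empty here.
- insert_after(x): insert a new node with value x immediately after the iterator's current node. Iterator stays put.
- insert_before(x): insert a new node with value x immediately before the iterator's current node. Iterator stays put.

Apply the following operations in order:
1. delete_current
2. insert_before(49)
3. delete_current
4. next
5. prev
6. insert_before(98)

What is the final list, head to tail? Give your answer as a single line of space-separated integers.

After 1 (delete_current): list=[5, 2, 1, 9, 7] cursor@5
After 2 (insert_before(49)): list=[49, 5, 2, 1, 9, 7] cursor@5
After 3 (delete_current): list=[49, 2, 1, 9, 7] cursor@2
After 4 (next): list=[49, 2, 1, 9, 7] cursor@1
After 5 (prev): list=[49, 2, 1, 9, 7] cursor@2
After 6 (insert_before(98)): list=[49, 98, 2, 1, 9, 7] cursor@2

Answer: 49 98 2 1 9 7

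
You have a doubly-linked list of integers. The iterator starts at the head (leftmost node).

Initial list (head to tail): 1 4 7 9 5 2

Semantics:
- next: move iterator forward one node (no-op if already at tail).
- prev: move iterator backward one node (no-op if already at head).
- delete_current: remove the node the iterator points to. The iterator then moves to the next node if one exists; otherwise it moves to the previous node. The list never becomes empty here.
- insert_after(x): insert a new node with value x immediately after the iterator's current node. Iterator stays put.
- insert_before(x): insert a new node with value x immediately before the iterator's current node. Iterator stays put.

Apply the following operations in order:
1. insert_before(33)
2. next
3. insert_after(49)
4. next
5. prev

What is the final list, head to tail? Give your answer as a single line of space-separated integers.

After 1 (insert_before(33)): list=[33, 1, 4, 7, 9, 5, 2] cursor@1
After 2 (next): list=[33, 1, 4, 7, 9, 5, 2] cursor@4
After 3 (insert_after(49)): list=[33, 1, 4, 49, 7, 9, 5, 2] cursor@4
After 4 (next): list=[33, 1, 4, 49, 7, 9, 5, 2] cursor@49
After 5 (prev): list=[33, 1, 4, 49, 7, 9, 5, 2] cursor@4

Answer: 33 1 4 49 7 9 5 2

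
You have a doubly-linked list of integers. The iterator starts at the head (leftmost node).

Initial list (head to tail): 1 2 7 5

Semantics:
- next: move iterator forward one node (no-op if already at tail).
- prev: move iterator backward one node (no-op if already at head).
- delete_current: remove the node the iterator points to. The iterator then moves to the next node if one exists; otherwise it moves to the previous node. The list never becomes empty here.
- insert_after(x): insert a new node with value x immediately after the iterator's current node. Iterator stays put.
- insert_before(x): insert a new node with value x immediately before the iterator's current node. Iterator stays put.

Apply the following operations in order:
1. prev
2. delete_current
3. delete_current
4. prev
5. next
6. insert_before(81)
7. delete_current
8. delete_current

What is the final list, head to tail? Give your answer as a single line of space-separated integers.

Answer: 7

Derivation:
After 1 (prev): list=[1, 2, 7, 5] cursor@1
After 2 (delete_current): list=[2, 7, 5] cursor@2
After 3 (delete_current): list=[7, 5] cursor@7
After 4 (prev): list=[7, 5] cursor@7
After 5 (next): list=[7, 5] cursor@5
After 6 (insert_before(81)): list=[7, 81, 5] cursor@5
After 7 (delete_current): list=[7, 81] cursor@81
After 8 (delete_current): list=[7] cursor@7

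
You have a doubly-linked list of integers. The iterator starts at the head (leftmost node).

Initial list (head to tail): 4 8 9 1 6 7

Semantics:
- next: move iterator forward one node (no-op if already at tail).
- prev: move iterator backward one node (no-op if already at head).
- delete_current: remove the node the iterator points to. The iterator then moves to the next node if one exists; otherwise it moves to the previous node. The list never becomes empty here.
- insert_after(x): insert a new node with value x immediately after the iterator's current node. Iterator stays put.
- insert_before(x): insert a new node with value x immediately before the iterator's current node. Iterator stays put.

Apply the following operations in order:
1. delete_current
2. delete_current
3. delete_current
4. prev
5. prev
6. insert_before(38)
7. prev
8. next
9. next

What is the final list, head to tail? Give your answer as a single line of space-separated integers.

Answer: 38 1 6 7

Derivation:
After 1 (delete_current): list=[8, 9, 1, 6, 7] cursor@8
After 2 (delete_current): list=[9, 1, 6, 7] cursor@9
After 3 (delete_current): list=[1, 6, 7] cursor@1
After 4 (prev): list=[1, 6, 7] cursor@1
After 5 (prev): list=[1, 6, 7] cursor@1
After 6 (insert_before(38)): list=[38, 1, 6, 7] cursor@1
After 7 (prev): list=[38, 1, 6, 7] cursor@38
After 8 (next): list=[38, 1, 6, 7] cursor@1
After 9 (next): list=[38, 1, 6, 7] cursor@6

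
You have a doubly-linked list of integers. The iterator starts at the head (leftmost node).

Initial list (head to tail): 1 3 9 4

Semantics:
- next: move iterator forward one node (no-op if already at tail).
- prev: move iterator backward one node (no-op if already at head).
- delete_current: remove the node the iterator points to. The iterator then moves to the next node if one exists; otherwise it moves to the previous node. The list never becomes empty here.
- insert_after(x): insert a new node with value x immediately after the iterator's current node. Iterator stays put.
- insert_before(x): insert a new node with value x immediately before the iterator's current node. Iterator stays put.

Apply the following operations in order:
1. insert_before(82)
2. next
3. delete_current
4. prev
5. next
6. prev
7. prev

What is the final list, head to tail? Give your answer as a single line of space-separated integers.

Answer: 82 1 9 4

Derivation:
After 1 (insert_before(82)): list=[82, 1, 3, 9, 4] cursor@1
After 2 (next): list=[82, 1, 3, 9, 4] cursor@3
After 3 (delete_current): list=[82, 1, 9, 4] cursor@9
After 4 (prev): list=[82, 1, 9, 4] cursor@1
After 5 (next): list=[82, 1, 9, 4] cursor@9
After 6 (prev): list=[82, 1, 9, 4] cursor@1
After 7 (prev): list=[82, 1, 9, 4] cursor@82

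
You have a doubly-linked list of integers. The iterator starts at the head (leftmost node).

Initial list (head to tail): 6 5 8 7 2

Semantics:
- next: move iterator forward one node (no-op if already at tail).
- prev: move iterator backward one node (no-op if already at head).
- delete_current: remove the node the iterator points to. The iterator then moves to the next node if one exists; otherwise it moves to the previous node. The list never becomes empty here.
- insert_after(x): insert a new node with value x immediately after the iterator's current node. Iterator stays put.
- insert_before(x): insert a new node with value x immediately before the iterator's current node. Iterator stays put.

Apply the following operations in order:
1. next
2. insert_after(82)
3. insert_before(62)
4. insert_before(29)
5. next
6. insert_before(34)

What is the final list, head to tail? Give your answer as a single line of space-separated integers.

Answer: 6 62 29 5 34 82 8 7 2

Derivation:
After 1 (next): list=[6, 5, 8, 7, 2] cursor@5
After 2 (insert_after(82)): list=[6, 5, 82, 8, 7, 2] cursor@5
After 3 (insert_before(62)): list=[6, 62, 5, 82, 8, 7, 2] cursor@5
After 4 (insert_before(29)): list=[6, 62, 29, 5, 82, 8, 7, 2] cursor@5
After 5 (next): list=[6, 62, 29, 5, 82, 8, 7, 2] cursor@82
After 6 (insert_before(34)): list=[6, 62, 29, 5, 34, 82, 8, 7, 2] cursor@82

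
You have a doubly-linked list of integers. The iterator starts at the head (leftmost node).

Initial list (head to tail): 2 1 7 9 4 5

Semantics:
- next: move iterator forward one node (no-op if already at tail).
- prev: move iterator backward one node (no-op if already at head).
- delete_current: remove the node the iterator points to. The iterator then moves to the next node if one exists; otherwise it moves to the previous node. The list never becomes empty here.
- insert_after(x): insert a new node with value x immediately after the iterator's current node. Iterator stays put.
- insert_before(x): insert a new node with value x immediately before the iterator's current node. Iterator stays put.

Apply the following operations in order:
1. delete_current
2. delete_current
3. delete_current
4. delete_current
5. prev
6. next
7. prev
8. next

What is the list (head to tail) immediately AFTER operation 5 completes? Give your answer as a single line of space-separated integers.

After 1 (delete_current): list=[1, 7, 9, 4, 5] cursor@1
After 2 (delete_current): list=[7, 9, 4, 5] cursor@7
After 3 (delete_current): list=[9, 4, 5] cursor@9
After 4 (delete_current): list=[4, 5] cursor@4
After 5 (prev): list=[4, 5] cursor@4

Answer: 4 5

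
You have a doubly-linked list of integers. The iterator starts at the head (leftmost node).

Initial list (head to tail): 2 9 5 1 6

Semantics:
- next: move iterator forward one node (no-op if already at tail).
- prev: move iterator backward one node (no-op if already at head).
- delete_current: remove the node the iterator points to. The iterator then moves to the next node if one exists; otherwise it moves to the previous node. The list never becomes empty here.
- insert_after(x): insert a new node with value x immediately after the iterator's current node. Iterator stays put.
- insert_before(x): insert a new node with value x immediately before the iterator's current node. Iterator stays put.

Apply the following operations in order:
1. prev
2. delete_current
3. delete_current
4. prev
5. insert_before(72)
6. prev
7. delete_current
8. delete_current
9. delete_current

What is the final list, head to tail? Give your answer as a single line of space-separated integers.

After 1 (prev): list=[2, 9, 5, 1, 6] cursor@2
After 2 (delete_current): list=[9, 5, 1, 6] cursor@9
After 3 (delete_current): list=[5, 1, 6] cursor@5
After 4 (prev): list=[5, 1, 6] cursor@5
After 5 (insert_before(72)): list=[72, 5, 1, 6] cursor@5
After 6 (prev): list=[72, 5, 1, 6] cursor@72
After 7 (delete_current): list=[5, 1, 6] cursor@5
After 8 (delete_current): list=[1, 6] cursor@1
After 9 (delete_current): list=[6] cursor@6

Answer: 6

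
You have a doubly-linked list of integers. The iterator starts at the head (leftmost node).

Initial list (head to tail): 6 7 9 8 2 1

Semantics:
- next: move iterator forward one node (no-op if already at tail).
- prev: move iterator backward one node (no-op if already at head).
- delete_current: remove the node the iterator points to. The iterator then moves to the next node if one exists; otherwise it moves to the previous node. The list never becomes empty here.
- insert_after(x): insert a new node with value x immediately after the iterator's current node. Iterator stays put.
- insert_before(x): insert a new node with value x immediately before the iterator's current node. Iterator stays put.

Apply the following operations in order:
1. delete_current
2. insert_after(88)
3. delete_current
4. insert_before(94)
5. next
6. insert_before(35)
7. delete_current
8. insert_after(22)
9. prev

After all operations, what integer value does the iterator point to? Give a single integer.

After 1 (delete_current): list=[7, 9, 8, 2, 1] cursor@7
After 2 (insert_after(88)): list=[7, 88, 9, 8, 2, 1] cursor@7
After 3 (delete_current): list=[88, 9, 8, 2, 1] cursor@88
After 4 (insert_before(94)): list=[94, 88, 9, 8, 2, 1] cursor@88
After 5 (next): list=[94, 88, 9, 8, 2, 1] cursor@9
After 6 (insert_before(35)): list=[94, 88, 35, 9, 8, 2, 1] cursor@9
After 7 (delete_current): list=[94, 88, 35, 8, 2, 1] cursor@8
After 8 (insert_after(22)): list=[94, 88, 35, 8, 22, 2, 1] cursor@8
After 9 (prev): list=[94, 88, 35, 8, 22, 2, 1] cursor@35

Answer: 35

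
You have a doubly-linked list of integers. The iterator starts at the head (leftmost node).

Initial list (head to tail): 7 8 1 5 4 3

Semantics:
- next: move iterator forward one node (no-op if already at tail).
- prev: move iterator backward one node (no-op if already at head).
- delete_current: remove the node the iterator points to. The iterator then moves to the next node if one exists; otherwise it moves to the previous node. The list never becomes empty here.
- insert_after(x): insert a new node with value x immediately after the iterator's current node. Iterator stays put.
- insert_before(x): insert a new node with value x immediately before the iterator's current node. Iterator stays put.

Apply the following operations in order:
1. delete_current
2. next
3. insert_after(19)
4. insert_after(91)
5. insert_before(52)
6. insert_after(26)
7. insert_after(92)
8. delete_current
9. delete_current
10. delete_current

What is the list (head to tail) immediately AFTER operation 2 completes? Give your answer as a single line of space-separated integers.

After 1 (delete_current): list=[8, 1, 5, 4, 3] cursor@8
After 2 (next): list=[8, 1, 5, 4, 3] cursor@1

Answer: 8 1 5 4 3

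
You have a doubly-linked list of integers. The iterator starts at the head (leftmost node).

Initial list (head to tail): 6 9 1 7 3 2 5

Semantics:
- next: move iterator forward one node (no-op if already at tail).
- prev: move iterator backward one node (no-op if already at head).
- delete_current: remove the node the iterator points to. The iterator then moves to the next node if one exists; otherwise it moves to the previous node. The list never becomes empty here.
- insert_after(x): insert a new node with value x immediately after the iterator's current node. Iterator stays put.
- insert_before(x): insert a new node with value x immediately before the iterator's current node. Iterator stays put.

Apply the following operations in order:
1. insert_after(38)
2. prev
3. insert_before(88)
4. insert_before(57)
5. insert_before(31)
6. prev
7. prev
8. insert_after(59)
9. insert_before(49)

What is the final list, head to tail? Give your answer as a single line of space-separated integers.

After 1 (insert_after(38)): list=[6, 38, 9, 1, 7, 3, 2, 5] cursor@6
After 2 (prev): list=[6, 38, 9, 1, 7, 3, 2, 5] cursor@6
After 3 (insert_before(88)): list=[88, 6, 38, 9, 1, 7, 3, 2, 5] cursor@6
After 4 (insert_before(57)): list=[88, 57, 6, 38, 9, 1, 7, 3, 2, 5] cursor@6
After 5 (insert_before(31)): list=[88, 57, 31, 6, 38, 9, 1, 7, 3, 2, 5] cursor@6
After 6 (prev): list=[88, 57, 31, 6, 38, 9, 1, 7, 3, 2, 5] cursor@31
After 7 (prev): list=[88, 57, 31, 6, 38, 9, 1, 7, 3, 2, 5] cursor@57
After 8 (insert_after(59)): list=[88, 57, 59, 31, 6, 38, 9, 1, 7, 3, 2, 5] cursor@57
After 9 (insert_before(49)): list=[88, 49, 57, 59, 31, 6, 38, 9, 1, 7, 3, 2, 5] cursor@57

Answer: 88 49 57 59 31 6 38 9 1 7 3 2 5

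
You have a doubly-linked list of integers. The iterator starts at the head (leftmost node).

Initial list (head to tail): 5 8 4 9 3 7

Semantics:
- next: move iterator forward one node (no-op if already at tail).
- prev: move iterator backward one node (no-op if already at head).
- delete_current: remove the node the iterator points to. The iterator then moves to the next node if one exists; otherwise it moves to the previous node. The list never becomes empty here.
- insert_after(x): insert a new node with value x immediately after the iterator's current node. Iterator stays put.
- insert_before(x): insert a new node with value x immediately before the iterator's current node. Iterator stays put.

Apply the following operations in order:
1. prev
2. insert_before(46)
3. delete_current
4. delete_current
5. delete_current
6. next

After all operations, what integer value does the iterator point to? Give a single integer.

After 1 (prev): list=[5, 8, 4, 9, 3, 7] cursor@5
After 2 (insert_before(46)): list=[46, 5, 8, 4, 9, 3, 7] cursor@5
After 3 (delete_current): list=[46, 8, 4, 9, 3, 7] cursor@8
After 4 (delete_current): list=[46, 4, 9, 3, 7] cursor@4
After 5 (delete_current): list=[46, 9, 3, 7] cursor@9
After 6 (next): list=[46, 9, 3, 7] cursor@3

Answer: 3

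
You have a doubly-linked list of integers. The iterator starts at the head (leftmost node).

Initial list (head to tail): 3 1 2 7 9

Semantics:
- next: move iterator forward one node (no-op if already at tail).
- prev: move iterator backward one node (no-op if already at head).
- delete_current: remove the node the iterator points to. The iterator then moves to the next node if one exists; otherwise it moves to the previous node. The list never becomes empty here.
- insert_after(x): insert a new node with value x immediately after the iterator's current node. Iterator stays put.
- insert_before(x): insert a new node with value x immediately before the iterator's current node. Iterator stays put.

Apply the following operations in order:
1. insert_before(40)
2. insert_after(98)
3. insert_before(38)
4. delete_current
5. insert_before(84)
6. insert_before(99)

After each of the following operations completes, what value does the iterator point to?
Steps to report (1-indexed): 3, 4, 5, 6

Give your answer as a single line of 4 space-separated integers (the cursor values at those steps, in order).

After 1 (insert_before(40)): list=[40, 3, 1, 2, 7, 9] cursor@3
After 2 (insert_after(98)): list=[40, 3, 98, 1, 2, 7, 9] cursor@3
After 3 (insert_before(38)): list=[40, 38, 3, 98, 1, 2, 7, 9] cursor@3
After 4 (delete_current): list=[40, 38, 98, 1, 2, 7, 9] cursor@98
After 5 (insert_before(84)): list=[40, 38, 84, 98, 1, 2, 7, 9] cursor@98
After 6 (insert_before(99)): list=[40, 38, 84, 99, 98, 1, 2, 7, 9] cursor@98

Answer: 3 98 98 98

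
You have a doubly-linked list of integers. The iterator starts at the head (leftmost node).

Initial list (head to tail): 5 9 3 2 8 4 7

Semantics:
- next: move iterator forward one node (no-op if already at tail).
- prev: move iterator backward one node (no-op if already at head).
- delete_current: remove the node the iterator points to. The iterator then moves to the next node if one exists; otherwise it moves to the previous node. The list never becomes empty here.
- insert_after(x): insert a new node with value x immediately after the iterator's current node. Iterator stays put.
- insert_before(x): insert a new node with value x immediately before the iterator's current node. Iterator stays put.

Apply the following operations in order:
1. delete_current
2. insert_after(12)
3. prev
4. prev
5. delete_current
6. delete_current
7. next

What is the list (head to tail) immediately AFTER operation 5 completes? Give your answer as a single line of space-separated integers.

Answer: 12 3 2 8 4 7

Derivation:
After 1 (delete_current): list=[9, 3, 2, 8, 4, 7] cursor@9
After 2 (insert_after(12)): list=[9, 12, 3, 2, 8, 4, 7] cursor@9
After 3 (prev): list=[9, 12, 3, 2, 8, 4, 7] cursor@9
After 4 (prev): list=[9, 12, 3, 2, 8, 4, 7] cursor@9
After 5 (delete_current): list=[12, 3, 2, 8, 4, 7] cursor@12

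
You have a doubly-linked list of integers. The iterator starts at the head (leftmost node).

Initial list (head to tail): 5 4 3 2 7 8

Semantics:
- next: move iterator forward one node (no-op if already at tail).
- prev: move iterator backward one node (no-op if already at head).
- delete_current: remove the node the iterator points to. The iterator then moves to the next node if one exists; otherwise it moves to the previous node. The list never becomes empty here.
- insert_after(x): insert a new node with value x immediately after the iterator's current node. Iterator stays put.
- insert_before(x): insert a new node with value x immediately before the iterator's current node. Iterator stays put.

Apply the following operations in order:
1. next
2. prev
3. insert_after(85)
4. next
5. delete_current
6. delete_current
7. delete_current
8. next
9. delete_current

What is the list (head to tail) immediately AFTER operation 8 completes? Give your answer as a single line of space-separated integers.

Answer: 5 2 7 8

Derivation:
After 1 (next): list=[5, 4, 3, 2, 7, 8] cursor@4
After 2 (prev): list=[5, 4, 3, 2, 7, 8] cursor@5
After 3 (insert_after(85)): list=[5, 85, 4, 3, 2, 7, 8] cursor@5
After 4 (next): list=[5, 85, 4, 3, 2, 7, 8] cursor@85
After 5 (delete_current): list=[5, 4, 3, 2, 7, 8] cursor@4
After 6 (delete_current): list=[5, 3, 2, 7, 8] cursor@3
After 7 (delete_current): list=[5, 2, 7, 8] cursor@2
After 8 (next): list=[5, 2, 7, 8] cursor@7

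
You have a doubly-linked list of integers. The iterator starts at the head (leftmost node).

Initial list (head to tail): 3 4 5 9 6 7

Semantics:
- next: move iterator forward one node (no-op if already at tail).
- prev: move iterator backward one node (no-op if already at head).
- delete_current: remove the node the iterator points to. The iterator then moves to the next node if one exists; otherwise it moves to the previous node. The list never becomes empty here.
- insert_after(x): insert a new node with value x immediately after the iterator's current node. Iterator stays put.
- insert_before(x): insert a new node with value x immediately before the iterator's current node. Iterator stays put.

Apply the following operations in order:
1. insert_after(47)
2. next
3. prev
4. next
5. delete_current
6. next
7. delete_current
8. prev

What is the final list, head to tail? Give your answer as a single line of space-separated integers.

After 1 (insert_after(47)): list=[3, 47, 4, 5, 9, 6, 7] cursor@3
After 2 (next): list=[3, 47, 4, 5, 9, 6, 7] cursor@47
After 3 (prev): list=[3, 47, 4, 5, 9, 6, 7] cursor@3
After 4 (next): list=[3, 47, 4, 5, 9, 6, 7] cursor@47
After 5 (delete_current): list=[3, 4, 5, 9, 6, 7] cursor@4
After 6 (next): list=[3, 4, 5, 9, 6, 7] cursor@5
After 7 (delete_current): list=[3, 4, 9, 6, 7] cursor@9
After 8 (prev): list=[3, 4, 9, 6, 7] cursor@4

Answer: 3 4 9 6 7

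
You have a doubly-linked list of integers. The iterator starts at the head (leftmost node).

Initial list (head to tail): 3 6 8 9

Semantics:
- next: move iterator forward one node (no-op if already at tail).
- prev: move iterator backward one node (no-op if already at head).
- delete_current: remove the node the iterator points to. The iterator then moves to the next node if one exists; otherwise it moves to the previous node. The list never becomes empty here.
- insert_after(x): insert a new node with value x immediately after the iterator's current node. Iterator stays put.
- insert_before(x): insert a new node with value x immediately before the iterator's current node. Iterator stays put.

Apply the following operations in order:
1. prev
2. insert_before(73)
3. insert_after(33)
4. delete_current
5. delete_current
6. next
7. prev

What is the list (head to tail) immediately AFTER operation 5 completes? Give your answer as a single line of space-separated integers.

Answer: 73 6 8 9

Derivation:
After 1 (prev): list=[3, 6, 8, 9] cursor@3
After 2 (insert_before(73)): list=[73, 3, 6, 8, 9] cursor@3
After 3 (insert_after(33)): list=[73, 3, 33, 6, 8, 9] cursor@3
After 4 (delete_current): list=[73, 33, 6, 8, 9] cursor@33
After 5 (delete_current): list=[73, 6, 8, 9] cursor@6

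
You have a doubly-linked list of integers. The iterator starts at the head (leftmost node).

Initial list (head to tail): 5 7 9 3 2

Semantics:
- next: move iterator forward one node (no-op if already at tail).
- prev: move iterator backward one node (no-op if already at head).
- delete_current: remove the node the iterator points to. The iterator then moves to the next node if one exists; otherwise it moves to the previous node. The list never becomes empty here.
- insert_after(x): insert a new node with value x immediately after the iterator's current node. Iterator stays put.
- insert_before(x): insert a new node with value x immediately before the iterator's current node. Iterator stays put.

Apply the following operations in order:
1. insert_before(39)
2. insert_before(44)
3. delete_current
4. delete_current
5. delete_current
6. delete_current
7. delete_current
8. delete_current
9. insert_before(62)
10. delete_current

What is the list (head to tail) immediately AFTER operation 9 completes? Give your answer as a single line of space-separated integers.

After 1 (insert_before(39)): list=[39, 5, 7, 9, 3, 2] cursor@5
After 2 (insert_before(44)): list=[39, 44, 5, 7, 9, 3, 2] cursor@5
After 3 (delete_current): list=[39, 44, 7, 9, 3, 2] cursor@7
After 4 (delete_current): list=[39, 44, 9, 3, 2] cursor@9
After 5 (delete_current): list=[39, 44, 3, 2] cursor@3
After 6 (delete_current): list=[39, 44, 2] cursor@2
After 7 (delete_current): list=[39, 44] cursor@44
After 8 (delete_current): list=[39] cursor@39
After 9 (insert_before(62)): list=[62, 39] cursor@39

Answer: 62 39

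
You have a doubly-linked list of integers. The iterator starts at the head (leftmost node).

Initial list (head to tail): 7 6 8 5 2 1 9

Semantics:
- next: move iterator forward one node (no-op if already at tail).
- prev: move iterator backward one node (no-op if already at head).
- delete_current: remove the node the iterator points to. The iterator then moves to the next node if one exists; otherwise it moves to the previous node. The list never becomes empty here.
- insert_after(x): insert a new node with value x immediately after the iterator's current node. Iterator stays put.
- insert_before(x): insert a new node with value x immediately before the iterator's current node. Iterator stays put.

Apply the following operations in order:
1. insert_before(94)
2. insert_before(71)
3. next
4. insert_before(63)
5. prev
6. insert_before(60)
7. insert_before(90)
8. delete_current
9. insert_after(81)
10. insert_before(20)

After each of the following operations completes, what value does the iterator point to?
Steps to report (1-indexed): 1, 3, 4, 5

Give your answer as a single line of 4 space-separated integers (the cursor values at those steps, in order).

After 1 (insert_before(94)): list=[94, 7, 6, 8, 5, 2, 1, 9] cursor@7
After 2 (insert_before(71)): list=[94, 71, 7, 6, 8, 5, 2, 1, 9] cursor@7
After 3 (next): list=[94, 71, 7, 6, 8, 5, 2, 1, 9] cursor@6
After 4 (insert_before(63)): list=[94, 71, 7, 63, 6, 8, 5, 2, 1, 9] cursor@6
After 5 (prev): list=[94, 71, 7, 63, 6, 8, 5, 2, 1, 9] cursor@63
After 6 (insert_before(60)): list=[94, 71, 7, 60, 63, 6, 8, 5, 2, 1, 9] cursor@63
After 7 (insert_before(90)): list=[94, 71, 7, 60, 90, 63, 6, 8, 5, 2, 1, 9] cursor@63
After 8 (delete_current): list=[94, 71, 7, 60, 90, 6, 8, 5, 2, 1, 9] cursor@6
After 9 (insert_after(81)): list=[94, 71, 7, 60, 90, 6, 81, 8, 5, 2, 1, 9] cursor@6
After 10 (insert_before(20)): list=[94, 71, 7, 60, 90, 20, 6, 81, 8, 5, 2, 1, 9] cursor@6

Answer: 7 6 6 63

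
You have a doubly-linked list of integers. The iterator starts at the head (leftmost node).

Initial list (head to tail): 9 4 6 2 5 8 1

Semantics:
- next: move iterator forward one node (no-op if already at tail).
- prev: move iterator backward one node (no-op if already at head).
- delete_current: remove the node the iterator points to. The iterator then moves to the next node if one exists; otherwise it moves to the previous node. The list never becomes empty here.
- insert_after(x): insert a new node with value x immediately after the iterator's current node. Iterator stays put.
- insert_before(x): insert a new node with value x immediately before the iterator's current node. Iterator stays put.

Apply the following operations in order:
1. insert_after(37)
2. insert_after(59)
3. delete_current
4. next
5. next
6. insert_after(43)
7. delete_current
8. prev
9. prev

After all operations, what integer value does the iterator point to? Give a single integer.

Answer: 59

Derivation:
After 1 (insert_after(37)): list=[9, 37, 4, 6, 2, 5, 8, 1] cursor@9
After 2 (insert_after(59)): list=[9, 59, 37, 4, 6, 2, 5, 8, 1] cursor@9
After 3 (delete_current): list=[59, 37, 4, 6, 2, 5, 8, 1] cursor@59
After 4 (next): list=[59, 37, 4, 6, 2, 5, 8, 1] cursor@37
After 5 (next): list=[59, 37, 4, 6, 2, 5, 8, 1] cursor@4
After 6 (insert_after(43)): list=[59, 37, 4, 43, 6, 2, 5, 8, 1] cursor@4
After 7 (delete_current): list=[59, 37, 43, 6, 2, 5, 8, 1] cursor@43
After 8 (prev): list=[59, 37, 43, 6, 2, 5, 8, 1] cursor@37
After 9 (prev): list=[59, 37, 43, 6, 2, 5, 8, 1] cursor@59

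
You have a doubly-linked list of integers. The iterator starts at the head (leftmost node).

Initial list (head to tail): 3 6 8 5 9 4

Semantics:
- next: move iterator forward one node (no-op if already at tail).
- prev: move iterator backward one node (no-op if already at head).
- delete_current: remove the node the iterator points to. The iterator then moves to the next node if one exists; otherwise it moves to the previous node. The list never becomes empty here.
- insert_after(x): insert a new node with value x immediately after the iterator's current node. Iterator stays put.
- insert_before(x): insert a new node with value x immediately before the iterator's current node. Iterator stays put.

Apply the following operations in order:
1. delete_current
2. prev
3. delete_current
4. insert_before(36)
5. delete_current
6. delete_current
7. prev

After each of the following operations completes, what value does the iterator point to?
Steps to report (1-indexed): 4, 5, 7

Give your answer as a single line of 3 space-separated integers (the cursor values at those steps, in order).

After 1 (delete_current): list=[6, 8, 5, 9, 4] cursor@6
After 2 (prev): list=[6, 8, 5, 9, 4] cursor@6
After 3 (delete_current): list=[8, 5, 9, 4] cursor@8
After 4 (insert_before(36)): list=[36, 8, 5, 9, 4] cursor@8
After 5 (delete_current): list=[36, 5, 9, 4] cursor@5
After 6 (delete_current): list=[36, 9, 4] cursor@9
After 7 (prev): list=[36, 9, 4] cursor@36

Answer: 8 5 36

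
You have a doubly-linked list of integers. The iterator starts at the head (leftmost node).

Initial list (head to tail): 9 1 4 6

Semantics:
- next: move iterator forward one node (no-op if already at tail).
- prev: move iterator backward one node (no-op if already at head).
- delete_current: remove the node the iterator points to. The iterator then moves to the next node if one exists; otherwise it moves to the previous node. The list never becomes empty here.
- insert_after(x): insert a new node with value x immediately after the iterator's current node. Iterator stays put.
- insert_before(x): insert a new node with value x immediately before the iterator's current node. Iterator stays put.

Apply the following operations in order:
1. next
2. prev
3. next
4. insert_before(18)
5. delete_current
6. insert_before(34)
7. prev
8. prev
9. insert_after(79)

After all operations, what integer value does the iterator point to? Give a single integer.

After 1 (next): list=[9, 1, 4, 6] cursor@1
After 2 (prev): list=[9, 1, 4, 6] cursor@9
After 3 (next): list=[9, 1, 4, 6] cursor@1
After 4 (insert_before(18)): list=[9, 18, 1, 4, 6] cursor@1
After 5 (delete_current): list=[9, 18, 4, 6] cursor@4
After 6 (insert_before(34)): list=[9, 18, 34, 4, 6] cursor@4
After 7 (prev): list=[9, 18, 34, 4, 6] cursor@34
After 8 (prev): list=[9, 18, 34, 4, 6] cursor@18
After 9 (insert_after(79)): list=[9, 18, 79, 34, 4, 6] cursor@18

Answer: 18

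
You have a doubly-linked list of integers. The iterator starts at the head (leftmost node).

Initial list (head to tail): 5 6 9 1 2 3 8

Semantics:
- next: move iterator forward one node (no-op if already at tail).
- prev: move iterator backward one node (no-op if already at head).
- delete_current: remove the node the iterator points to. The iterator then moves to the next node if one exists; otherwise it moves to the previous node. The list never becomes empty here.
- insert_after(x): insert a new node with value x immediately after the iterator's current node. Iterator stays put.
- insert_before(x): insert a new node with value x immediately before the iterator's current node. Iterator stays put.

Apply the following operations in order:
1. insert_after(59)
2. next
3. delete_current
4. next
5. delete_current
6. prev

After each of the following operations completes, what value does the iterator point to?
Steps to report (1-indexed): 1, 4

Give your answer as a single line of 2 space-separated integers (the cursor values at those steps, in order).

After 1 (insert_after(59)): list=[5, 59, 6, 9, 1, 2, 3, 8] cursor@5
After 2 (next): list=[5, 59, 6, 9, 1, 2, 3, 8] cursor@59
After 3 (delete_current): list=[5, 6, 9, 1, 2, 3, 8] cursor@6
After 4 (next): list=[5, 6, 9, 1, 2, 3, 8] cursor@9
After 5 (delete_current): list=[5, 6, 1, 2, 3, 8] cursor@1
After 6 (prev): list=[5, 6, 1, 2, 3, 8] cursor@6

Answer: 5 9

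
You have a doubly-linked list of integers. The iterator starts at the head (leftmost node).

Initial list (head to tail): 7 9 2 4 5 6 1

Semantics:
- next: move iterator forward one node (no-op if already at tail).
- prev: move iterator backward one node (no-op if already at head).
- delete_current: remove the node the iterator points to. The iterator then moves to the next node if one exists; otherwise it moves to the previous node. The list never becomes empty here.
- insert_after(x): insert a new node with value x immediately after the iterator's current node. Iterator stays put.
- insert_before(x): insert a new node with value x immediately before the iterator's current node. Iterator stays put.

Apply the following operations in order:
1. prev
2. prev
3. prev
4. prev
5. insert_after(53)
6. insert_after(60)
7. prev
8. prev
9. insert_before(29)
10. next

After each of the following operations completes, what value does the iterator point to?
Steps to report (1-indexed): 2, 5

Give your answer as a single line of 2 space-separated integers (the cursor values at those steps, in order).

Answer: 7 7

Derivation:
After 1 (prev): list=[7, 9, 2, 4, 5, 6, 1] cursor@7
After 2 (prev): list=[7, 9, 2, 4, 5, 6, 1] cursor@7
After 3 (prev): list=[7, 9, 2, 4, 5, 6, 1] cursor@7
After 4 (prev): list=[7, 9, 2, 4, 5, 6, 1] cursor@7
After 5 (insert_after(53)): list=[7, 53, 9, 2, 4, 5, 6, 1] cursor@7
After 6 (insert_after(60)): list=[7, 60, 53, 9, 2, 4, 5, 6, 1] cursor@7
After 7 (prev): list=[7, 60, 53, 9, 2, 4, 5, 6, 1] cursor@7
After 8 (prev): list=[7, 60, 53, 9, 2, 4, 5, 6, 1] cursor@7
After 9 (insert_before(29)): list=[29, 7, 60, 53, 9, 2, 4, 5, 6, 1] cursor@7
After 10 (next): list=[29, 7, 60, 53, 9, 2, 4, 5, 6, 1] cursor@60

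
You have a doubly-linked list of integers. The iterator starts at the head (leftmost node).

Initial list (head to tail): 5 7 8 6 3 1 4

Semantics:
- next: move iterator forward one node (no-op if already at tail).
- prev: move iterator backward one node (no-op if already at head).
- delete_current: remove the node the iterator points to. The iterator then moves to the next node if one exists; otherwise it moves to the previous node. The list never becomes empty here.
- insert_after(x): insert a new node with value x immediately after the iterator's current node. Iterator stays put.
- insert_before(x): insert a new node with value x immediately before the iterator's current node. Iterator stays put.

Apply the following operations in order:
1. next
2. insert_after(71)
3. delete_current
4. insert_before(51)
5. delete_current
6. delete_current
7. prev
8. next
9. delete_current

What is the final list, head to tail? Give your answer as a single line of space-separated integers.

Answer: 5 51 3 1 4

Derivation:
After 1 (next): list=[5, 7, 8, 6, 3, 1, 4] cursor@7
After 2 (insert_after(71)): list=[5, 7, 71, 8, 6, 3, 1, 4] cursor@7
After 3 (delete_current): list=[5, 71, 8, 6, 3, 1, 4] cursor@71
After 4 (insert_before(51)): list=[5, 51, 71, 8, 6, 3, 1, 4] cursor@71
After 5 (delete_current): list=[5, 51, 8, 6, 3, 1, 4] cursor@8
After 6 (delete_current): list=[5, 51, 6, 3, 1, 4] cursor@6
After 7 (prev): list=[5, 51, 6, 3, 1, 4] cursor@51
After 8 (next): list=[5, 51, 6, 3, 1, 4] cursor@6
After 9 (delete_current): list=[5, 51, 3, 1, 4] cursor@3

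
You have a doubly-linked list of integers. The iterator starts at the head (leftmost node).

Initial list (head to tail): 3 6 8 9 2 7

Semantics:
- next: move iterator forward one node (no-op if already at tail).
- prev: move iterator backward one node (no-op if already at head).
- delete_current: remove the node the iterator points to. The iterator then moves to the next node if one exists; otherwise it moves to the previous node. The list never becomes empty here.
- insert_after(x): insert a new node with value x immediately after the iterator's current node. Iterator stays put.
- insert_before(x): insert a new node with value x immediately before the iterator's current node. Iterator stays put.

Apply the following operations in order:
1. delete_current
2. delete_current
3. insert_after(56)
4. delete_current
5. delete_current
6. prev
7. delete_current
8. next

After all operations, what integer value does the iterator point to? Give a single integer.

After 1 (delete_current): list=[6, 8, 9, 2, 7] cursor@6
After 2 (delete_current): list=[8, 9, 2, 7] cursor@8
After 3 (insert_after(56)): list=[8, 56, 9, 2, 7] cursor@8
After 4 (delete_current): list=[56, 9, 2, 7] cursor@56
After 5 (delete_current): list=[9, 2, 7] cursor@9
After 6 (prev): list=[9, 2, 7] cursor@9
After 7 (delete_current): list=[2, 7] cursor@2
After 8 (next): list=[2, 7] cursor@7

Answer: 7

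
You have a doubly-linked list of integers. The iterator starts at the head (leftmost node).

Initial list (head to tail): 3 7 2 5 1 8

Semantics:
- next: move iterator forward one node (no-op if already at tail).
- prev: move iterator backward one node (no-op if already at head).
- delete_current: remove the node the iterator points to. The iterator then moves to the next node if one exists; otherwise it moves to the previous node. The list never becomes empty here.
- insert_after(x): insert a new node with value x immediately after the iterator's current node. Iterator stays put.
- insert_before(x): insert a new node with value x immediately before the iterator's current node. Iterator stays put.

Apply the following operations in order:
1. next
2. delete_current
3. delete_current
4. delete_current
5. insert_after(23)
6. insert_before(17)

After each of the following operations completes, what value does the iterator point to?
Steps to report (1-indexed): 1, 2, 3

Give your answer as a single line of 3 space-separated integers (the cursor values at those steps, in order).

Answer: 7 2 5

Derivation:
After 1 (next): list=[3, 7, 2, 5, 1, 8] cursor@7
After 2 (delete_current): list=[3, 2, 5, 1, 8] cursor@2
After 3 (delete_current): list=[3, 5, 1, 8] cursor@5
After 4 (delete_current): list=[3, 1, 8] cursor@1
After 5 (insert_after(23)): list=[3, 1, 23, 8] cursor@1
After 6 (insert_before(17)): list=[3, 17, 1, 23, 8] cursor@1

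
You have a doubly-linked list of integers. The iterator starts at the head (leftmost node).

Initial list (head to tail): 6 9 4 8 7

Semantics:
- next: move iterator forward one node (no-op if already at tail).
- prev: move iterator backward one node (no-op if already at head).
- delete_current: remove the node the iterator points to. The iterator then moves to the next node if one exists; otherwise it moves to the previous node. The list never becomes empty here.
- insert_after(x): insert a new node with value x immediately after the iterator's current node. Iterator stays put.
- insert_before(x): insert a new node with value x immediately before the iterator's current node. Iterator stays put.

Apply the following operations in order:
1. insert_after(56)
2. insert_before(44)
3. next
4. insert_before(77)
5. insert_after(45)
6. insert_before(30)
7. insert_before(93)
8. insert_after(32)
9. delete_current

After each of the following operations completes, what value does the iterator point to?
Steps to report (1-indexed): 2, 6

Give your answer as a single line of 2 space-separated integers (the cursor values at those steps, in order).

Answer: 6 56

Derivation:
After 1 (insert_after(56)): list=[6, 56, 9, 4, 8, 7] cursor@6
After 2 (insert_before(44)): list=[44, 6, 56, 9, 4, 8, 7] cursor@6
After 3 (next): list=[44, 6, 56, 9, 4, 8, 7] cursor@56
After 4 (insert_before(77)): list=[44, 6, 77, 56, 9, 4, 8, 7] cursor@56
After 5 (insert_after(45)): list=[44, 6, 77, 56, 45, 9, 4, 8, 7] cursor@56
After 6 (insert_before(30)): list=[44, 6, 77, 30, 56, 45, 9, 4, 8, 7] cursor@56
After 7 (insert_before(93)): list=[44, 6, 77, 30, 93, 56, 45, 9, 4, 8, 7] cursor@56
After 8 (insert_after(32)): list=[44, 6, 77, 30, 93, 56, 32, 45, 9, 4, 8, 7] cursor@56
After 9 (delete_current): list=[44, 6, 77, 30, 93, 32, 45, 9, 4, 8, 7] cursor@32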